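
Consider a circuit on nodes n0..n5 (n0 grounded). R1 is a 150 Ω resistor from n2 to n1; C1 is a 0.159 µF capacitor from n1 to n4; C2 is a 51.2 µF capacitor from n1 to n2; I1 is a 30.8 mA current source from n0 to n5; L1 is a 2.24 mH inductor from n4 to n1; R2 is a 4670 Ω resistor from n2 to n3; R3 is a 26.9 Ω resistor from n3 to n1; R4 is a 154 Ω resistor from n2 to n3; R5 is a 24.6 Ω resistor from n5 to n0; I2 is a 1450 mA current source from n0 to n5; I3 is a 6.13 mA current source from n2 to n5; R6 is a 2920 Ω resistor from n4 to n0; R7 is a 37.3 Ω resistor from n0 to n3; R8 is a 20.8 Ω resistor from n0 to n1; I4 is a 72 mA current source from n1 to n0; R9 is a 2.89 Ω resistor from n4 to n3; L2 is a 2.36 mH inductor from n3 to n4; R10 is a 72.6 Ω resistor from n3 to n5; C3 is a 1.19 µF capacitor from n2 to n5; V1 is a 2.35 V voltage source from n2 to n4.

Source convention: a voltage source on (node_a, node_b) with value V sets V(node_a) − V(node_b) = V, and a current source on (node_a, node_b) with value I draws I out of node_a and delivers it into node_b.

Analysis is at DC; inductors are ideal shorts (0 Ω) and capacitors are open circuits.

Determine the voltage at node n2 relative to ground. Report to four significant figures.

MNA unknowns: 5 node voltages V₁..V_5 plus 3 source currents (L1, L2, V1)
R1: Y=0.006667 on G[2,1]
C1: Y=0.000 on G[1,4]
C2: Y=0.000 on G[1,2]
I1: z[0]−=0.0308, z[5]+=0.0308
L1: row V4−V1=0, i_L1 at 4,1
R2: Y=0.0002141 on G[2,3]
R3: Y=0.03717 on G[3,1]
R4: Y=0.006494 on G[2,3]
R5: Y=0.04065 on G[5,0]
I2: z[0]−=1.45, z[5]+=1.45
I3: z[2]−=0.00613, z[5]+=0.00613
R6: Y=0.0003425 on G[4,0]
R7: Y=0.02681 on G[0,3]
R8: Y=0.04808 on G[0,1]
I4: z[1]−=0.072, z[0]+=0.072
R9: Y=0.3460 on G[4,3]
L2: row V3−V4=0, i_L2 at 3,4
R10: Y=0.01377 on G[3,5]
C3: Y=0.000 on G[2,5]
V1: row V2−V4=2.35, i_V1 at 2,4
solve → V1=3.487, V2=5.837, V3=3.487, V4=3.487, V5=28.20
aux → i_L1=0.2240, i_L2=0.2627, i_V1=-0.03756

5.837 V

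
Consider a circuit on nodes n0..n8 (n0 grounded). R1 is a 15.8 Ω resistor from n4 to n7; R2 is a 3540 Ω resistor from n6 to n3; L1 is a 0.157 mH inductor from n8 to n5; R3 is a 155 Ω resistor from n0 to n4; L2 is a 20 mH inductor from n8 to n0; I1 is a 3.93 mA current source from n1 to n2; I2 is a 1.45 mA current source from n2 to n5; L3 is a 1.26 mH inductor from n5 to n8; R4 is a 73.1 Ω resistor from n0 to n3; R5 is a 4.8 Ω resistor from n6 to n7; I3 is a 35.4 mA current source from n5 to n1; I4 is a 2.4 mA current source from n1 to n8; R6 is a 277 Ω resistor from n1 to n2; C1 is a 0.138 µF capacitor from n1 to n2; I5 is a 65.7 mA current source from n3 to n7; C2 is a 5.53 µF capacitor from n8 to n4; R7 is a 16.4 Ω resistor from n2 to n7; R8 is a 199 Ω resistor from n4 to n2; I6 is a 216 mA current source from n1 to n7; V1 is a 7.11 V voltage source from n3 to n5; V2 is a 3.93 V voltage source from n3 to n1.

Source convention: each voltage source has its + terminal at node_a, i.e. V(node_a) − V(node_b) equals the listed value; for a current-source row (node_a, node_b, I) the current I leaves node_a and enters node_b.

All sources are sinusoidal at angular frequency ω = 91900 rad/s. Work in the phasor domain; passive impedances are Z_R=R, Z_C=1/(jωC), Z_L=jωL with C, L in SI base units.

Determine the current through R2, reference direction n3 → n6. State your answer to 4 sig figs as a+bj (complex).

Apply KCL at each of the 8 non-ground nodes and solve the resulting linear system.
Node n1: branches {I1, I3, I4, R6, C1, I6, V2} → V_1 = -1.927-1.308j
Node n2: branches {I1, I2, R6, C1, R7, R8} → V_2 = 0.1420+1.392j
Node n3: branches {R2, R4, I5, V1, V2} → V_3 = 2.003-1.308j
Node n4: branches {R1, R3, C2, R8} → V_4 = -4.507+2.401j
Node n5: branches {L1, I2, L3, I3, V1} → V_5 = -5.107-1.308j
Node n6: branches {R2, R5} → V_6 = 0.04820+1.894j
Node n7: branches {R1, R5, I5, R7, I6} → V_7 = 0.04555+1.899j
Node n8: branches {L1, L2, L3, I4, C2} → V_8 = -4.404+3.071j
Source currents: i(V1)=-0.3074+0.05477j, i(V2)=0.2137-0.03598j

0.0005523-0.0009044j A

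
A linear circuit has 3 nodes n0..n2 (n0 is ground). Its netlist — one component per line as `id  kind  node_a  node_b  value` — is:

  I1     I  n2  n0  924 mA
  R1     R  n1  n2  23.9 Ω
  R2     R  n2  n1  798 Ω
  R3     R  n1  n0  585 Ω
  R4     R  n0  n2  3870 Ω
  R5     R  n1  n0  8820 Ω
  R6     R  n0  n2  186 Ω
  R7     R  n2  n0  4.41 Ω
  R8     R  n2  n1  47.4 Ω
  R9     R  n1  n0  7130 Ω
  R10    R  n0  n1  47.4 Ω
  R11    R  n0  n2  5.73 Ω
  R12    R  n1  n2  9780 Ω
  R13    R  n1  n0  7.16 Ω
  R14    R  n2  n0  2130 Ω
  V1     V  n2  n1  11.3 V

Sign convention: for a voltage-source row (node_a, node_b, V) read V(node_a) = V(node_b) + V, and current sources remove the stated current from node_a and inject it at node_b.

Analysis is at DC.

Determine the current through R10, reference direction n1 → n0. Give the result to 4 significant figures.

Apply KCL at each of the 2 non-ground nodes and solve the resulting linear system.
Node n1: branches {R1, R2, R3, R5, R8, R9, R10, R12, R13, V1} → V_1 = -9.695
Node n2: branches {I1, R1, R2, R4, R6, R7, R8, R11, R12, R14, V1} → V_2 = 1.605
Source currents: i(V1)=-2.304

-0.2045 A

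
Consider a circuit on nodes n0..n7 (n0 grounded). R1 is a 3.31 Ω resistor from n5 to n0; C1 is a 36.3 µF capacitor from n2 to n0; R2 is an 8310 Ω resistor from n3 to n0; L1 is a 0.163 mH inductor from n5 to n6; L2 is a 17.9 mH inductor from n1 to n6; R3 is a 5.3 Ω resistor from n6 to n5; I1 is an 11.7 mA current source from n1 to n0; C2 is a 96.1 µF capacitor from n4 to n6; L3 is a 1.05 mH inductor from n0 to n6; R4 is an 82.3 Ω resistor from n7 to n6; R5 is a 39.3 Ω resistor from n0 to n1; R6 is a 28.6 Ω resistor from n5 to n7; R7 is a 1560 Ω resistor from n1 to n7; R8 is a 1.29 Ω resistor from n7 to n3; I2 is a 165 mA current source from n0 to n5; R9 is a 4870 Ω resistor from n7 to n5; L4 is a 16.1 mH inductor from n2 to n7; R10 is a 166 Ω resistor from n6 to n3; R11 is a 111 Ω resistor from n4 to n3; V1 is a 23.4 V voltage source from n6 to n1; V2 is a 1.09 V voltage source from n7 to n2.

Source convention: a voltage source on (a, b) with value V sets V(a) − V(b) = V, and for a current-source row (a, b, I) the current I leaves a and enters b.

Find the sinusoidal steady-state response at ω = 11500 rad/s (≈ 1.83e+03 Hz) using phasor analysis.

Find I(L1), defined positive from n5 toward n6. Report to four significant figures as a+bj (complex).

-0.4205+0.04392j A

Apply KCL at each of the 7 non-ground nodes and solve the resulting linear system.
Node n1: branches {L2, I1, R5, R7, V1} → V_1 = -21.41+1.091j
Node n2: branches {C1, L4, V2} → V_2 = 0.1090-0.07532j
Node n3: branches {R2, R8, R10, R11} → V_3 = 1.214-0.05305j
Node n4: branches {C2, R11} → V_4 = 1.980+1.097j
Node n5: branches {R1, L1, R3, R6, I2, R9} → V_5 = 1.907+0.3029j
Node n6: branches {L1, L2, R3, C2, L3, R4, R10, V1} → V_6 = 1.989+1.091j
Node n7: branches {R4, R6, R7, R8, R9, L4, V2} → V_7 = 1.199-0.07532j
Source currents: i(V1)=-0.5476+0.1422j, i(V2)=0.03144+0.05137j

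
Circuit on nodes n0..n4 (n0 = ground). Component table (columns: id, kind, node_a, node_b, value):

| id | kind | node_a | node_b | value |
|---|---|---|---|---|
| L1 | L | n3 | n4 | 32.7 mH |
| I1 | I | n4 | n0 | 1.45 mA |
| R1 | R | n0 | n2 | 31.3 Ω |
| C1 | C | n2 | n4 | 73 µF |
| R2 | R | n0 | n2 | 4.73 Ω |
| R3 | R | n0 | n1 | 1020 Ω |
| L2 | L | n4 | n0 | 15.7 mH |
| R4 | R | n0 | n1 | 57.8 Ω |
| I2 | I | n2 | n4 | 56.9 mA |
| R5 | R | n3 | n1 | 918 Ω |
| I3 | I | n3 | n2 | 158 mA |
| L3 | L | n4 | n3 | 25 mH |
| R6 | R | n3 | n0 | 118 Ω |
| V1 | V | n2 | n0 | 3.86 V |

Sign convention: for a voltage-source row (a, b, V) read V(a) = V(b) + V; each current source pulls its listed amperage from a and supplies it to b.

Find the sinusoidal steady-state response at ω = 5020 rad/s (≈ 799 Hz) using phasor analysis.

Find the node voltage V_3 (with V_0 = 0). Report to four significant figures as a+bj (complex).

-2.186-9.529j V

MNA unknowns: 4 node voltages V₁..V_4 plus 1 source current (V1)
L1: Y=0.000-0.006092j on G[3,4]
I1: z[4]−=0.00145, z[0]+=0.00145
R1: Y=0.03195+0.000j on G[0,2]
C1: Y=0.000+0.3665j on G[2,4]
R2: Y=0.2114+0.000j on G[0,2]
R3: Y=0.0009804+0.000j on G[0,1]
L2: Y=0.000-0.01269j on G[4,0]
R4: Y=0.01730+0.000j on G[0,1]
I2: z[2]−=0.0569, z[4]+=0.0569
R5: Y=0.001089+0.000j on G[3,1]
I3: z[3]−=0.158, z[2]+=0.158
L3: Y=0.000-0.007968j on G[4,3]
R6: Y=0.008475+0.000j on G[3,0]
V1: row V2−V0=3.86, i_V1 at 2,0
solve → V1=-0.1229-0.5359j, V2=3.860+0.000j, V3=-2.186-9.529j, V4=4.254+0.2312j
aux → i_V1=-0.9230+0.1445j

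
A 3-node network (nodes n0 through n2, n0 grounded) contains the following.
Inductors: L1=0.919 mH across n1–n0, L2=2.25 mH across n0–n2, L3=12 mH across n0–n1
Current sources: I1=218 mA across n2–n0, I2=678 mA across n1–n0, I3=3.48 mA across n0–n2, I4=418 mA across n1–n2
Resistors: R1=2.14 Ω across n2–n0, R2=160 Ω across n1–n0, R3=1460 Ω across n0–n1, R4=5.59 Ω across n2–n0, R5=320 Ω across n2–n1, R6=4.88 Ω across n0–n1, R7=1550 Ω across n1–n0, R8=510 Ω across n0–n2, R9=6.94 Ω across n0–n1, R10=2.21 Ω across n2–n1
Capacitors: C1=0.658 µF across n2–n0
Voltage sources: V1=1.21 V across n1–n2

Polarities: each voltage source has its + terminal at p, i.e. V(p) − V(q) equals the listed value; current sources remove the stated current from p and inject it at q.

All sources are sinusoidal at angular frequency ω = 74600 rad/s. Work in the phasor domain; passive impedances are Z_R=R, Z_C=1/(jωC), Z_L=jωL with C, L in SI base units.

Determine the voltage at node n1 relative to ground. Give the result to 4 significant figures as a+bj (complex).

Element admittances at ω=74600 rad/s:
  Y(L1) = 0.000-0.01459j S between n1,n0
  I1: injects 0.218 A into n0 (from n2)
  Y(L2) = 0.000-0.005958j S between n0,n2
  Y(R1) = 0.4673+0.000j S between n2,n0
  Y(R2) = 0.006250+0.000j S between n1,n0
  Y(R3) = 0.0006849+0.000j S between n0,n1
  Y(R4) = 0.1789+0.000j S between n2,n0
  Y(R5) = 0.003125+0.000j S between n2,n1
  Y(L3) = 0.000-0.001117j S between n0,n1
  Y(R6) = 0.2049+0.000j S between n0,n1
  I2: injects 0.678 A into n0 (from n1)
  I3: injects 0.00348 A into n2 (from n0)
  Y(R7) = 0.0006452+0.000j S between n1,n0
  I4: injects 0.418 A into n2 (from n1)
  Y(R8) = 0.001961+0.000j S between n0,n2
  Y(R9) = 0.1441+0.000j S between n0,n1
  Y(C1) = 0.000+0.04909j S between n2,n0
  Y(R10) = 0.4525+0.000j S between n2,n1
  V1: constraint V(n1)−V(n2) = 1.21
Assemble and solve the 3×3 MNA system:
  V(n1)=-0.1063+0.05484j  V(n2)=-1.316+0.05484j
  i(V1)=-1.610-0.02122j

-0.1063+0.05484j V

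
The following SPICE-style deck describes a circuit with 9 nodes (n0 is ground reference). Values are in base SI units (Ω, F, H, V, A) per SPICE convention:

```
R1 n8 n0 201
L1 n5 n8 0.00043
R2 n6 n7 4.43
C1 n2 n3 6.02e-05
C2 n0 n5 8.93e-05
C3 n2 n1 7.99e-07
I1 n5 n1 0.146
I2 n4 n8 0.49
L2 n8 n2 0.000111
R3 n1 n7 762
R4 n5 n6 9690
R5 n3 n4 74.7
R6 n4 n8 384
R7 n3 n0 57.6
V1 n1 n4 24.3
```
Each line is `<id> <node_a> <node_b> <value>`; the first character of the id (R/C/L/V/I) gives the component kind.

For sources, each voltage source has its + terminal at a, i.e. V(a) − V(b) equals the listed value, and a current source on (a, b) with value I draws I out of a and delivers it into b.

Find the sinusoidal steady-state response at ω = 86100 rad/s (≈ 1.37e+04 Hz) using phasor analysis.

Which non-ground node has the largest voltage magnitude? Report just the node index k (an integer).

MNA unknowns: 8 node voltages V₁..V_8 plus 1 source current (V1)
R1: Y=0.004975+0.000j on G[8,0]
L1: Y=0.000-0.02701j on G[5,8]
R2: Y=0.2257+0.000j on G[6,7]
C1: Y=0.000+5.183j on G[2,3]
C2: Y=0.000+7.689j on G[0,5]
C3: Y=0.000+0.06879j on G[2,1]
I1: z[5]−=0.146, z[1]+=0.146
I2: z[4]−=0.49, z[8]+=0.49
L2: Y=0.000-0.1046j on G[8,2]
R3: Y=0.001312+0.000j on G[1,7]
R4: Y=0.0001032+0.000j on G[5,6]
R5: Y=0.01339+0.000j on G[3,4]
R6: Y=0.002604+0.000j on G[4,8]
R7: Y=0.01736+0.000j on G[3,0]
V1: row V1−V4=24.3, i_V1 at 1,4
solve → V1=1.883+0.5425j, V2=1.624+1.122j, V3=1.618+1.190j, V4=-22.42+0.5425j, V5=-0.005330+0.004633j, V6=1.744+0.5031j, V7=1.745+0.5033j, V8=1.514+4.085j
aux → i_V1=0.1059-0.01789j

4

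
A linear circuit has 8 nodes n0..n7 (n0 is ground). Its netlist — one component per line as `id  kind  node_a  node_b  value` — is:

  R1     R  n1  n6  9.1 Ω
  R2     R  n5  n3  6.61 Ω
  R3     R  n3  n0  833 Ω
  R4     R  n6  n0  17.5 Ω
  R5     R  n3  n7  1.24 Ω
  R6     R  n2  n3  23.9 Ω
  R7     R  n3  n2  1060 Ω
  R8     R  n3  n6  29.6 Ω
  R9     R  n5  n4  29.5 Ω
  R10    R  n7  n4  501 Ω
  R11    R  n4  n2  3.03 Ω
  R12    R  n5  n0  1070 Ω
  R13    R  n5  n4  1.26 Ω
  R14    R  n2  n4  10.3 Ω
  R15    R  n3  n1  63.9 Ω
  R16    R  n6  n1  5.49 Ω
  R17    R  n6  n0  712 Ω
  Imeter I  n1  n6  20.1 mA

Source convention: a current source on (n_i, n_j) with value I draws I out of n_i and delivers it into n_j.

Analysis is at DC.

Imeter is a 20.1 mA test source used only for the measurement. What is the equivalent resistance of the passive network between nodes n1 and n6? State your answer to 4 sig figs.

Apply KCL at each of the 7 non-ground nodes and solve the resulting linear system.
Node n1: branches {R1, R15, R16, Imeter} → V_1 = -0.06564
Node n2: branches {R6, R7, R11, R14} → V_2 = -0.01938
Node n3: branches {R2, R3, R5, R6, R7, R8, R15} → V_3 = -0.01946
Node n4: branches {R9, R10, R11, R13, R14} → V_4 = -0.01937
Node n5: branches {R2, R9, R12, R13} → V_5 = -0.01936
Node n6: branches {R1, R4, R8, R16, R17, Imeter} → V_6 = 0.0007081
Node n7: branches {R5, R10} → V_7 = -0.01946

R_eq = 3.301 Ω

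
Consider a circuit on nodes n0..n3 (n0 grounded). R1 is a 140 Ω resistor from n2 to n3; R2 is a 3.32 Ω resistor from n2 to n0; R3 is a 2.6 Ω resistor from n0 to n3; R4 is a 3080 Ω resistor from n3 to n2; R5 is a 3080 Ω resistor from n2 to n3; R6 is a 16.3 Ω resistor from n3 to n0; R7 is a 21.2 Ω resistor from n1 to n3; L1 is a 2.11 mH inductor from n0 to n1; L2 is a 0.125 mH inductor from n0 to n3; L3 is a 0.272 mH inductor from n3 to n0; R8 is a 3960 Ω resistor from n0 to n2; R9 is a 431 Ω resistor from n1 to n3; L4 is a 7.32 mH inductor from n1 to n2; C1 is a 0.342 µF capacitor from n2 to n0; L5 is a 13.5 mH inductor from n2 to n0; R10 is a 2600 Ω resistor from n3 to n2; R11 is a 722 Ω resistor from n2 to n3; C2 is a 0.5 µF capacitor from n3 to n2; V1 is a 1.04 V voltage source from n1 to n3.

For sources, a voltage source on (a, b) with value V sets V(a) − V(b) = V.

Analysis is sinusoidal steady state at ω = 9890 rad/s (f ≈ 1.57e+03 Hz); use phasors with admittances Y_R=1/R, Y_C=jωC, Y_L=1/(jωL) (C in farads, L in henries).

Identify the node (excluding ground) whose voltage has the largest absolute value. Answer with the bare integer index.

MNA unknowns: 3 node voltages V₁..V_3 plus 1 source current (V1)
R1: Y=0.007143+0.000j on G[2,3]
R2: Y=0.3012+0.000j on G[2,0]
R3: Y=0.3846+0.000j on G[0,3]
R4: Y=0.0003247+0.000j on G[3,2]
R5: Y=0.0003247+0.000j on G[2,3]
R6: Y=0.06135+0.000j on G[3,0]
R7: Y=0.04717+0.000j on G[1,3]
L1: Y=0.000-0.04792j on G[0,1]
L2: Y=0.000-0.8089j on G[0,3]
L3: Y=0.000-0.3717j on G[3,0]
R8: Y=0.0002525+0.000j on G[0,2]
R9: Y=0.002320+0.000j on G[1,3]
L4: Y=0.000-0.01381j on G[1,2]
C1: Y=0.000+0.003382j on G[2,0]
L5: Y=0.000-0.007490j on G[2,0]
R10: Y=0.0003846+0.000j on G[3,2]
R11: Y=0.001385+0.000j on G[2,3]
C2: Y=0.000+0.004945j on G[3,2]
V1: row V1−V3=1.04, i_V1 at 1,3
solve → V1=0.9945+0.01643j, V2=0.0009204-0.04435j, V3=-0.04549+0.01643j
aux → i_V1=-0.05310+0.06138j

1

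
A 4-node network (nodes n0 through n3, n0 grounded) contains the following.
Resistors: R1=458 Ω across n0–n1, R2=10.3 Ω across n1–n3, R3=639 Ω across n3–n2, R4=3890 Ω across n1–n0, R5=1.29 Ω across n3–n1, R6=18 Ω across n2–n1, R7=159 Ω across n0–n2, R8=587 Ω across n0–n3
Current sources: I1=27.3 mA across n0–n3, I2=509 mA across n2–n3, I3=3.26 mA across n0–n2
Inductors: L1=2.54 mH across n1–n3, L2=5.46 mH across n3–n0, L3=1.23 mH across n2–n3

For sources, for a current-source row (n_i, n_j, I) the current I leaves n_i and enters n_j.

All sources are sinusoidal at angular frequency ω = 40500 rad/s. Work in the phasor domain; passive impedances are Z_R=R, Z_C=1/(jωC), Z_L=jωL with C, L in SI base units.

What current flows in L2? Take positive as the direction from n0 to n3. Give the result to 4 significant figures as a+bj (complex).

-0.02040+0.02671j A

Apply KCL at each of the 3 non-ground nodes and solve the resulting linear system.
Node n1: branches {R1, R2, L1, R4, R5, R6} → V_1 = 5.415+4.306j
Node n2: branches {R3, I2, R6, L3, R7, I3} → V_2 = -2.086+1.354j
Node n3: branches {R2, R3, I1, I2, L1, L2, R5, L3, R8} → V_3 = 5.906+4.511j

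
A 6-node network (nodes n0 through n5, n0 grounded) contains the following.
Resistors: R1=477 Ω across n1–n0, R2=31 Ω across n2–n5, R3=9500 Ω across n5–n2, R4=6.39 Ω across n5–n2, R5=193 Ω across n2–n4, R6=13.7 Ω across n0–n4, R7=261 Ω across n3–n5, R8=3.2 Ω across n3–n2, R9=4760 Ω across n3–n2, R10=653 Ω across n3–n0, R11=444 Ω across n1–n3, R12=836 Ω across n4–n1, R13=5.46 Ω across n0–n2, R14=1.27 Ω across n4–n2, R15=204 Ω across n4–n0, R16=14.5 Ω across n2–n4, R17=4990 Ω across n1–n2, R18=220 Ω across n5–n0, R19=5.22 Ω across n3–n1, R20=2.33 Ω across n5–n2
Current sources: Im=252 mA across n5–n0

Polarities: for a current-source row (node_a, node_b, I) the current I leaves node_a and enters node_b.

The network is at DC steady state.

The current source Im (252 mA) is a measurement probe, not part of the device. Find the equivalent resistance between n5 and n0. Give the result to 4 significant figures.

R_eq = 5.348 Ω

Element admittances at DC:
  Y(R1) = 0.002096 S between n1,n0
  Y(R2) = 0.03226 S between n2,n5
  Y(R3) = 0.0001053 S between n5,n2
  Y(R4) = 0.1565 S between n5,n2
  Y(R5) = 0.005181 S between n2,n4
  Y(R6) = 0.07299 S between n0,n4
  Y(R7) = 0.003831 S between n3,n5
  Y(R8) = 0.3125 S between n3,n2
  Y(R9) = 0.0002101 S between n3,n2
  Y(R10) = 0.001531 S between n3,n0
  Y(R11) = 0.002252 S between n1,n3
  Y(R12) = 0.001196 S between n4,n1
  Y(R13) = 0.1832 S between n0,n2
  Y(R14) = 0.7874 S between n4,n2
  Y(R15) = 0.004902 S between n4,n0
  Y(R16) = 0.06897 S between n2,n4
  Y(R17) = 0.0002004 S between n1,n2
  Y(R18) = 0.004545 S between n5,n0
  Y(R19) = 0.1916 S between n3,n1
  Y(R20) = 0.4292 S between n5,n2
  Im: injects 0.252 A into n0 (from n5)
Assemble and solve the 5×5 MNA system:
  V(n1)=-0.9357  V(n2)=-0.9524  V(n3)=-0.9461  V(n4)=-0.8735  V(n5)=-1.348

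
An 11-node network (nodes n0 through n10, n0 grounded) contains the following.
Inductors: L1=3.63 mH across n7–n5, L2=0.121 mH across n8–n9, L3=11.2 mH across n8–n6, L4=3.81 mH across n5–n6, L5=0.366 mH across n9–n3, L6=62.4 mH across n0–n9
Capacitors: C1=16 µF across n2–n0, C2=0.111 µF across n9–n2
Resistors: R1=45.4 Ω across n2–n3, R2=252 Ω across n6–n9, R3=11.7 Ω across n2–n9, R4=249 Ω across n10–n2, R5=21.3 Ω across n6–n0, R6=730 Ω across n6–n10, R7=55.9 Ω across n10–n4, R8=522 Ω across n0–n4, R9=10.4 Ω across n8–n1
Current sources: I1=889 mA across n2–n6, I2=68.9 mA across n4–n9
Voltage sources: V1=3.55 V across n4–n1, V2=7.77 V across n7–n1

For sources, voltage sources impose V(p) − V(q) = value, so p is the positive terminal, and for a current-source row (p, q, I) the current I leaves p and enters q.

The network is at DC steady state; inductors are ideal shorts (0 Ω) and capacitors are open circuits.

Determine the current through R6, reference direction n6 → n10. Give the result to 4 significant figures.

Element admittances at DC:
  L1: short n7↔n5 (DC inductor)
  Y(C1) = 0.000 S between n2,n0
  Y(R1) = 0.02203 S between n2,n3
  Y(R2) = 0.003968 S between n6,n9
  Y(R3) = 0.08547 S between n2,n9
  Y(R4) = 0.004016 S between n10,n2
  L2: short n8↔n9 (DC inductor)
  L3: short n8↔n6 (DC inductor)
  Y(R5) = 0.04695 S between n6,n0
  Y(R6) = 0.001370 S between n6,n10
  Y(R7) = 0.01789 S between n10,n4
  Y(C2) = 0.000 S between n9,n2
  Y(R8) = 0.001916 S between n0,n4
  Y(R9) = 0.09615 S between n8,n1
  I1: injects 0.889 A into n6 (from n2)
  L4: short n5↔n6 (DC inductor)
  I2: injects 0.0689 A into n9 (from n4)
  L5: short n9↔n3 (DC inductor)
  L6: short n0↔n9 (DC inductor)
  V1: constraint V(n4)−V(n1) = 3.55
  V2: constraint V(n7)−V(n1) = 7.77
Assemble and solve the 18×18 MNA system:
  V(n1)=-7.770  V(n2)=-8.140  V(n3)=0.000  V(n4)=-4.220  V(n5)=0.000  V(n6)=0.000  V(n7)=0.000  V(n8)=0.000  V(n9)=0.000  V(n10)=-4.648
  i(L1)=0.6786  i(L2)=0.8142  i(L3)=-1.561  i(L4)=0.6786  i(L5)=0.1793  i(L6)=-0.008084  i(V1)=-0.06847  i(V2)=-0.6786

0.006367 A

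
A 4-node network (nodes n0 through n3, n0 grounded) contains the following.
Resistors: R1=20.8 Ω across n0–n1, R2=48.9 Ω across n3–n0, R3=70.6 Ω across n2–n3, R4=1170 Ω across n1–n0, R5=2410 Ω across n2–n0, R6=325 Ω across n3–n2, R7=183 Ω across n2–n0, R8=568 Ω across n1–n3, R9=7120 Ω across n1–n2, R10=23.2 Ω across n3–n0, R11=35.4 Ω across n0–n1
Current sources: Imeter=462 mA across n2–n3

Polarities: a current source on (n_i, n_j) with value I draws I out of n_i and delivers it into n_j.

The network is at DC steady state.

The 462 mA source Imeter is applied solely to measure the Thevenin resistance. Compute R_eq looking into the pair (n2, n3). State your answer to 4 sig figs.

R_eq = 43.95 Ω

Element admittances at DC:
  Y(R1) = 0.04808 S between n0,n1
  Y(R2) = 0.02045 S between n3,n0
  Y(R3) = 0.01416 S between n2,n3
  Y(R4) = 0.0008547 S between n1,n0
  Y(R5) = 0.0004149 S between n2,n0
  Y(R6) = 0.003077 S between n3,n2
  Y(R7) = 0.005464 S between n2,n0
  Y(R8) = 0.001761 S between n1,n3
  Y(R9) = 0.0001404 S between n1,n2
  Y(R10) = 0.04310 S between n3,n0
  Y(R11) = 0.02825 S between n0,n1
  Imeter: injects 0.462 A into n3 (from n2)
Assemble and solve the 3×3 MNA system:
  V(n1)=0.005133  V(n2)=-18.59  V(n3)=1.714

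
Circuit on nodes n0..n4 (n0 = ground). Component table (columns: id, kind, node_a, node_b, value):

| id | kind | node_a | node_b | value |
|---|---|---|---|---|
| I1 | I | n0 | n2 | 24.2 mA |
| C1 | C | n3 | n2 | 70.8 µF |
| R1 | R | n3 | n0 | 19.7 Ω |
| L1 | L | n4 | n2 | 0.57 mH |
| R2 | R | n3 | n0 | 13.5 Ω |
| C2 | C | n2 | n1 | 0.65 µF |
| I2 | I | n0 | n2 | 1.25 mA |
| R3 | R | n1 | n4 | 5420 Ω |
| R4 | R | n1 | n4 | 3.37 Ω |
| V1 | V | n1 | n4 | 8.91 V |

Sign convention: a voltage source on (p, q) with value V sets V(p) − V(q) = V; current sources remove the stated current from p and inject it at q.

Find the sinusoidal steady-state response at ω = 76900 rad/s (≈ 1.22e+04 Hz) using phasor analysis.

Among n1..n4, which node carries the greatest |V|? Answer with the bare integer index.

4

MNA unknowns: 4 node voltages V₁..V_4 plus 1 source current (V1)
I1: z[0]−=0.0242, z[2]+=0.0242
C1: Y=0.000+5.445j on G[3,2]
R1: Y=0.05076+0.000j on G[3,0]
L1: Y=0.000-0.02281j on G[4,2]
R2: Y=0.07407+0.000j on G[3,0]
C2: Y=0.000+0.04999j on G[2,1]
I2: z[0]−=0.00125, z[2]+=0.00125
R3: Y=0.0001845+0.000j on G[1,4]
R4: Y=0.2967+0.000j on G[1,4]
V1: row V1−V4=8.91, i_V1 at 1,4
solve → V1=-7.277-0.004674j, V2=0.2039-0.004674j, V3=0.2039+0.000j, V4=-16.19-0.004674j
aux → i_V1=-2.646+0.3739j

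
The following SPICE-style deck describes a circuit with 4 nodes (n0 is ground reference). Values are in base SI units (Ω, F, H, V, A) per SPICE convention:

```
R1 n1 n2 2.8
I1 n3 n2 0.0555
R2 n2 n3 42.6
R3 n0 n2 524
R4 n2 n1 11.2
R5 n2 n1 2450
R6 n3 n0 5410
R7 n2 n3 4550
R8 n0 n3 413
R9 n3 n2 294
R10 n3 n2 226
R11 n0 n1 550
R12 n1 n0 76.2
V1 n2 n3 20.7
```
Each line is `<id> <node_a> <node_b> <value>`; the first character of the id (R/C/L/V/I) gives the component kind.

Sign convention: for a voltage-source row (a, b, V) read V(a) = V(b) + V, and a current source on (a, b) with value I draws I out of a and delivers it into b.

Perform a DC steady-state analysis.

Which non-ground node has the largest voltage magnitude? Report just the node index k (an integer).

3

MNA unknowns: 3 node voltages V₁..V_3 plus 1 source current (V1)
R1: Y=0.3571 on G[1,2]
I1: z[3]−=0.0555, z[2]+=0.0555
R2: Y=0.02347 on G[2,3]
R3: Y=0.001908 on G[0,2]
R4: Y=0.08929 on G[2,1]
R5: Y=0.0004082 on G[2,1]
R6: Y=0.0001848 on G[3,0]
R7: Y=0.0002198 on G[2,3]
R8: Y=0.002421 on G[0,3]
R9: Y=0.003401 on G[3,2]
R10: Y=0.004425 on G[3,2]
R11: Y=0.001818 on G[0,1]
R12: Y=0.01312 on G[1,0]
V1: row V2−V3=20.7, i_V1 at 2,3
solve → V1=2.751, V2=2.843, V3=-17.86
aux → i_V1=-0.6435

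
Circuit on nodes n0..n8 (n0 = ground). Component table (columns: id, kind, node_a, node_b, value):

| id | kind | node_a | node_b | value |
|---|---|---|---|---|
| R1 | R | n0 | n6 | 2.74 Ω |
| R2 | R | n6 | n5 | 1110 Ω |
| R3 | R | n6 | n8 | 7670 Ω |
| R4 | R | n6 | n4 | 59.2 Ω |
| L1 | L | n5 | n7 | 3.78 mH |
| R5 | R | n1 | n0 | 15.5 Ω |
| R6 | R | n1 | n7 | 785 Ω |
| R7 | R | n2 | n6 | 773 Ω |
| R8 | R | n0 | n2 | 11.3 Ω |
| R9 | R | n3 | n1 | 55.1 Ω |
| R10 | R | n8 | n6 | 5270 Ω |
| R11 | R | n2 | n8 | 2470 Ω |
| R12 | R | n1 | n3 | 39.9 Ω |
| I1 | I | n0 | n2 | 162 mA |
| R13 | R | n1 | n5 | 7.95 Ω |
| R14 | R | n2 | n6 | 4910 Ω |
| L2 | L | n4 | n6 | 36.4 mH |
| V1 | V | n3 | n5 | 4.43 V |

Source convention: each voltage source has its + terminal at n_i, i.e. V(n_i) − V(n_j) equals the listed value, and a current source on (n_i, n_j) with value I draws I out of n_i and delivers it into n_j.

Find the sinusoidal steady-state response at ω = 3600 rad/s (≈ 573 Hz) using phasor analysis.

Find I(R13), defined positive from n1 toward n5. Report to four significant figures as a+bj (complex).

Apply KCL at each of the 8 non-ground nodes and solve the resulting linear system.
Node n1: branches {R5, R6, R9, R12, R13} → V_1 = 0.01548+1.982e-06j
Node n2: branches {R7, R8, R11, I1, R14} → V_2 = 1.797-6.483e-09j
Node n3: branches {R9, R12, V1} → V_3 = 3.327-0.0001423j
Node n4: branches {R4, L2} → V_4 = 0.005490-3.488e-07j
Node n5: branches {R2, L1, R13, V1} → V_5 = -1.103-0.0001423j
Node n6: branches {R1, R2, R3, R4, R7, R10, R14, L2} → V_6 = 0.005490-3.488e-07j
Node n7: branches {L1, R6} → V_7 = -1.103+0.01924j
Node n8: branches {R3, R10, R11} → V_8 = 1.006-1.576e-07j
Source currents: i(V1)=-0.1431+6.233e-06j

0.1407+1.814e-05j A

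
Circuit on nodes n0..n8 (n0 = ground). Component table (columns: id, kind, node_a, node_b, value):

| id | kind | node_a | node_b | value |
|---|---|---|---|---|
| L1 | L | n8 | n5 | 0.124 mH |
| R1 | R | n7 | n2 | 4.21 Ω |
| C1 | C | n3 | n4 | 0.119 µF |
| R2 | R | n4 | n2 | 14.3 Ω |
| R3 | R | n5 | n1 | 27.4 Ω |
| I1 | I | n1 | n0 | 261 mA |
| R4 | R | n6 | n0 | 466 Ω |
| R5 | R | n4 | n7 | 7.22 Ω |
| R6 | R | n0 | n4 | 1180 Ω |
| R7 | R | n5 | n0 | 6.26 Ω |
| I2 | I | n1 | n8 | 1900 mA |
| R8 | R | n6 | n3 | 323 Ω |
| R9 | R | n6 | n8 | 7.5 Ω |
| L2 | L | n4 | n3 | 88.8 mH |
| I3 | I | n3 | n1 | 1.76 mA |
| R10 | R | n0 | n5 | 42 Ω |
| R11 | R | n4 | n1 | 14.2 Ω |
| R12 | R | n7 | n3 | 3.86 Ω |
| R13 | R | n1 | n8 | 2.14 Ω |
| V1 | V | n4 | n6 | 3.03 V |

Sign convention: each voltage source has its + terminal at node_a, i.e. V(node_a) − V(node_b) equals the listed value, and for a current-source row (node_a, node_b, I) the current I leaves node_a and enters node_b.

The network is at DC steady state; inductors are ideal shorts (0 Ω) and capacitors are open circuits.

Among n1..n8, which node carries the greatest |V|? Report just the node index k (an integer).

MNA unknowns: 8 node voltages V₁..V_8 plus 3 source currents (L1, L2, V1)
L1: row V8−V5=0, i_L1 at 8,5
R1: Y=0.2375 on G[7,2]
C1: Y=0.000 on G[3,4]
R2: Y=0.06993 on G[4,2]
R3: Y=0.03650 on G[5,1]
I1: z[1]−=0.261, z[0]+=0.261
R4: Y=0.002146 on G[6,0]
R5: Y=0.1385 on G[4,7]
R6: Y=0.0008475 on G[0,4]
R7: Y=0.1597 on G[5,0]
I2: z[1]−=1.9, z[8]+=1.9
R8: Y=0.003096 on G[6,3]
R9: Y=0.1333 on G[6,8]
L2: row V4−V3=0, i_L2 at 4,3
I3: z[3]−=0.00176, z[1]+=0.00176
R10: Y=0.02381 on G[0,5]
R11: Y=0.07042 on G[4,1]
R12: Y=0.2591 on G[7,3]
R13: Y=0.4673 on G[1,8]
V1: row V4−V6=3.03, i_V1 at 4,6
solve → V1=-5.045, V2=-0.6290, V3=-0.6290, V4=-0.6290, V5=-1.376, V6=-3.659, V7=-0.6290, V8=-1.376
aux → i_L1=-0.1187, i_L2=0.01114, i_V1=-0.3216

1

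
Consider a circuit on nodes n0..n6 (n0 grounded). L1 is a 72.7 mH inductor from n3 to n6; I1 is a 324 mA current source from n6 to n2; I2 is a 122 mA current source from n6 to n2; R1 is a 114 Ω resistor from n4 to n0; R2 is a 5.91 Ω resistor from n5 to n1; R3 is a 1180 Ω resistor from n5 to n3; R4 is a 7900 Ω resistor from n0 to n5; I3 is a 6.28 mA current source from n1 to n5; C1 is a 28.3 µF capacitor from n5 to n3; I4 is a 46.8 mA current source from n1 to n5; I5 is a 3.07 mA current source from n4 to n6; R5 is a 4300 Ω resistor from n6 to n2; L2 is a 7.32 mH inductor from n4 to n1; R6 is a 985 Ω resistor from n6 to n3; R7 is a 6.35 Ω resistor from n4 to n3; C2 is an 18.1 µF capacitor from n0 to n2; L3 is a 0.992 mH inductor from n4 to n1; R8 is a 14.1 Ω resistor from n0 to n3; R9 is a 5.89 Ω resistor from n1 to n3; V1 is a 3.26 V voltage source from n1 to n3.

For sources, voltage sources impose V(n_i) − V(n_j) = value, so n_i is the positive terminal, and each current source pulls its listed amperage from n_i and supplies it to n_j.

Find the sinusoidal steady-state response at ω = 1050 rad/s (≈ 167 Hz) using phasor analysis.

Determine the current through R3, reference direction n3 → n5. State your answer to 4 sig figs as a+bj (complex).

-0.002926+0.0005109j A

MNA unknowns: 6 node voltages V₁..V_6 plus 1 source current (V1)
L1: Y=0.000-0.01310j on G[3,6]
I1: z[6]−=0.324, z[2]+=0.324
I2: z[6]−=0.122, z[2]+=0.122
R1: Y=0.008772+0.000j on G[4,0]
R2: Y=0.1692+0.000j on G[5,1]
R3: Y=0.0008475+0.000j on G[5,3]
R4: Y=0.0001266+0.000j on G[0,5]
I3: z[1]−=0.00628, z[5]+=0.00628
C1: Y=0.000+0.02972j on G[5,3]
I4: z[1]−=0.0468, z[5]+=0.0468
I5: z[4]−=0.00307, z[6]+=0.00307
R5: Y=0.0002326+0.000j on G[6,2]
L2: Y=0.000-0.1301j on G[4,1]
R6: Y=0.001015+0.000j on G[6,3]
R7: Y=0.1575+0.000j on G[4,3]
C2: Y=0.000+0.01901j on G[0,2]
L3: Y=0.000-0.9601j on G[4,1]
R8: Y=0.07092+0.000j on G[0,3]
R9: Y=0.1698+0.000j on G[1,3]
V1: row V1−V3=3.26, i_V1 at 1,3
solve → V1=-2.659+0.07869j, V2=-0.1224-23.36j, V3=-5.919+0.07869j, V4=-2.726-0.3635j, V5=-2.467-0.5242j, V6=-8.688-33.37j
aux → i_V1=-1.056-0.02919j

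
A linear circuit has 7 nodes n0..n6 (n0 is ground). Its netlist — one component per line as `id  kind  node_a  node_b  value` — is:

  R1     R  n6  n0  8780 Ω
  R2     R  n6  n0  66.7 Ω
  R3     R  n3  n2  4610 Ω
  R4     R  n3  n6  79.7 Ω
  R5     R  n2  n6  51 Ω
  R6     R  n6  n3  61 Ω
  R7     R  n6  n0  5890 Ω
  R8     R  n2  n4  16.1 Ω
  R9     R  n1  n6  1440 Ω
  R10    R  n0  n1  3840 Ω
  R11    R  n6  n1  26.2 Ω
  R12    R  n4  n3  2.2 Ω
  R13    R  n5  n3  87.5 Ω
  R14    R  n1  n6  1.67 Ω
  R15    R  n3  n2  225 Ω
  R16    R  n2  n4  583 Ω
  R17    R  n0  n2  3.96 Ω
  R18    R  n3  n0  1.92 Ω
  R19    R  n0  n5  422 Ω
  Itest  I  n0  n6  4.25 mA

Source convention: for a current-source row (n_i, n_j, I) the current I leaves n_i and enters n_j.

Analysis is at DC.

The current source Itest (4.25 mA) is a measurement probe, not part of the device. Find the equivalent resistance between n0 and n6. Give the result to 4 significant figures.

R_eq = 16.35 Ω

MNA unknowns: 6 node voltages V₁..V_6
R1: Y=0.0001139 on G[6,0]
R2: Y=0.01499 on G[6,0]
R3: Y=0.0002169 on G[3,2]
R4: Y=0.01255 on G[3,6]
R5: Y=0.01961 on G[2,6]
R6: Y=0.01639 on G[6,3]
R7: Y=0.0001698 on G[6,0]
R8: Y=0.06211 on G[2,4]
R9: Y=0.0006944 on G[1,6]
R10: Y=0.0002604 on G[0,1]
R11: Y=0.03817 on G[6,1]
R12: Y=0.4545 on G[4,3]
R13: Y=0.01143 on G[5,3]
R14: Y=0.5988 on G[1,6]
R15: Y=0.004444 on G[3,2]
R16: Y=0.001715 on G[2,4]
R17: Y=0.2525 on G[0,2]
R18: Y=0.5208 on G[3,0]
R19: Y=0.002370 on G[0,5]
Itest: z[0]−=0.00425, z[6]+=0.00425
solve → V1=0.06945, V2=0.004778, V3=0.003757, V4=0.003882, V5=0.003111, V6=0.06948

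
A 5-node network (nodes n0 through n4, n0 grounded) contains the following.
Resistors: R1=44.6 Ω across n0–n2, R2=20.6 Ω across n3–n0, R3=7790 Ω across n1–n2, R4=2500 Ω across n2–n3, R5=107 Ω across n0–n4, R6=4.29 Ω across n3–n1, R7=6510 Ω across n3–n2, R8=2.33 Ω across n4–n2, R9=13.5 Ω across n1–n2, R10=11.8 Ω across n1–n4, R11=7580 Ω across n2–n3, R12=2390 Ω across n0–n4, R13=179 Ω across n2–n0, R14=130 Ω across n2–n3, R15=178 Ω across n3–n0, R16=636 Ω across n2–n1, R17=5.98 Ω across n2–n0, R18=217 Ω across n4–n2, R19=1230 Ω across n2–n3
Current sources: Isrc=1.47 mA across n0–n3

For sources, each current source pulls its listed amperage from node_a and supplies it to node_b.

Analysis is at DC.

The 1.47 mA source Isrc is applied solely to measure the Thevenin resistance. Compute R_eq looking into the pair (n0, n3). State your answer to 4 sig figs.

R_eq = 8.233 Ω

Apply KCL at each of the 4 non-ground nodes and solve the resulting linear system.
Node n1: branches {R3, R6, R9, R10, R16} → V_1 = 0.008930
Node n2: branches {R1, R3, R4, R7, R8, R9, R11, R13, R14, R16, R17, R18, R19} → V_2 = 0.003939
Node n3: branches {R2, R4, R6, R7, R11, R14, R15, R19, Isrc} → V_3 = 0.01210
Node n4: branches {R5, R8, R10, R12, R18} → V_4 = 0.004667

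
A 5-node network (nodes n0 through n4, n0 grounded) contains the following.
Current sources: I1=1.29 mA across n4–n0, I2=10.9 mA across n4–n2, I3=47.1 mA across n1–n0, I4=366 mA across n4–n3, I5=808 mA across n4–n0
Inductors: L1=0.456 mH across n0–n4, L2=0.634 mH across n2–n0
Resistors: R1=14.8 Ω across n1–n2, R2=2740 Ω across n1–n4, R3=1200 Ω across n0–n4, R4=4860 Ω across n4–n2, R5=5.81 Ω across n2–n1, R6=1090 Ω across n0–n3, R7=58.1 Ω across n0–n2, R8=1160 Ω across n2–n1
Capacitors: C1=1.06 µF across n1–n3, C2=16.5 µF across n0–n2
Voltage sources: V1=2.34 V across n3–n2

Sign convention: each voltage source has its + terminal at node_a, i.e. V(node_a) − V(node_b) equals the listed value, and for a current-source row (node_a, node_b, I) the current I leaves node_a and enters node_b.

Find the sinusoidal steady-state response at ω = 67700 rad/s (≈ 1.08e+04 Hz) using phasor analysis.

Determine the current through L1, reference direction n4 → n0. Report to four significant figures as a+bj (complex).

Element admittances at ω=67700 rad/s:
  I1: injects 0.00129 A into n0 (from n4)
  Y(L1) = 0.000-0.03239j S between n0,n4
  I2: injects 0.0109 A into n2 (from n4)
  Y(R1) = 0.06757+0.000j S between n1,n2
  I3: injects 0.0471 A into n0 (from n1)
  Y(R2) = 0.0003650+0.000j S between n1,n4
  Y(R3) = 0.0008333+0.000j S between n0,n4
  Y(C1) = 0.000+0.07176j S between n1,n3
  Y(R4) = 0.0002058+0.000j S between n4,n2
  Y(R5) = 0.1721+0.000j S between n2,n1
  Y(C2) = 0.000+1.117j S between n0,n2
  Y(R6) = 0.0009174+0.000j S between n0,n3
  Y(R7) = 0.01721+0.000j S between n0,n2
  I4: injects 0.366 A into n3 (from n4)
  Y(L2) = 0.000-0.02330j S between n2,n0
  I5: injects 0.808 A into n0 (from n4)
  Y(R8) = 0.0008621+0.000j S between n2,n1
  V1: constraint V(n3)−V(n2) = 2.34
Assemble and solve the 5×5 MNA system:
  V(n1)=-0.02025+0.3449j  V(n2)=-0.01418-0.2990j  V(n3)=2.326-0.2990j  V(n4)=-1.586-36.55j
  i(V1)=0.3177-0.1681j

-1.184+0.05138j A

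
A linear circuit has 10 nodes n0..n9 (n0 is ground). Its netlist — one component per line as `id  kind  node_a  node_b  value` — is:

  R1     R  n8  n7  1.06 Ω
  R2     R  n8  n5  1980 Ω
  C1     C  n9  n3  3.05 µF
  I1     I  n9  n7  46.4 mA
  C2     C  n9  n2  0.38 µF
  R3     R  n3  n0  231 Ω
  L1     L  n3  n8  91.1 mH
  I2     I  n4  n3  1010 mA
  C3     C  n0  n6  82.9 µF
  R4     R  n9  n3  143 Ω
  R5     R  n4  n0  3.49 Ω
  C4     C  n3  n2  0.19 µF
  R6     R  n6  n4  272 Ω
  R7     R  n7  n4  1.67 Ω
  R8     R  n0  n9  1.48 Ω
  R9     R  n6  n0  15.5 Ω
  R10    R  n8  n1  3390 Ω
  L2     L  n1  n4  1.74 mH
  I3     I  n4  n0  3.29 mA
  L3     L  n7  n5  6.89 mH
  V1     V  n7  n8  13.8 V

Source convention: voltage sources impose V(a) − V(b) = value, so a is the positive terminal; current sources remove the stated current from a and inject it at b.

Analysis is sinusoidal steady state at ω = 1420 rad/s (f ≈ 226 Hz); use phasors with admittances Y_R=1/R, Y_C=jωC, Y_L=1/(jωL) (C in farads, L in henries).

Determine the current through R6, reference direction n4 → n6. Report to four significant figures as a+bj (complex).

-0.008301-0.009165j A

Element admittances at ω=1420 rad/s:
  Y(R1) = 0.9434+0.000j S between n8,n7
  Y(R2) = 0.0005051+0.000j S between n8,n5
  Y(C1) = 0.000+0.004331j S between n9,n3
  I1: injects 0.0464 A into n7 (from n9)
  Y(C2) = 0.000+0.0005396j S between n9,n2
  Y(R3) = 0.004329+0.000j S between n3,n0
  Y(L1) = 0.000-0.007730j S between n3,n8
  I2: injects 1.01 A into n3 (from n4)
  Y(C3) = 0.000+0.1177j S between n0,n6
  Y(R4) = 0.006993+0.000j S between n9,n3
  Y(R5) = 0.2865+0.000j S between n4,n0
  Y(C4) = 0.000+0.0002698j S between n3,n2
  Y(R6) = 0.003676+0.000j S between n6,n4
  Y(R7) = 0.5988+0.000j S between n7,n4
  Y(R8) = 0.6757+0.000j S between n0,n9
  Y(R9) = 0.06452+0.000j S between n6,n0
  Y(R10) = 0.0002950+0.000j S between n8,n1
  Y(L2) = 0.000-0.4047j S between n1,n4
  I3: injects 0.00329 A into n0 (from n4)
  Y(L3) = 0.000-0.1022j S between n7,n5
  V1: constraint V(n7)−V(n8) = 13.8
Assemble and solve the 10×10 MNA system:
  V(n1)=-2.347-2.481j  V(n2)=26.07+11.67j  V(n3)=77.20+33.32j  V(n4)=-2.348-2.471j  V(n5)=-1.786-3.737j  V(n6)=-0.08959+0.02142j  V(n7)=-1.786-3.669j  V(n8)=-15.59-3.669j  V(n9)=0.5083+0.8481j
  i(V1)=-13.32+0.7170j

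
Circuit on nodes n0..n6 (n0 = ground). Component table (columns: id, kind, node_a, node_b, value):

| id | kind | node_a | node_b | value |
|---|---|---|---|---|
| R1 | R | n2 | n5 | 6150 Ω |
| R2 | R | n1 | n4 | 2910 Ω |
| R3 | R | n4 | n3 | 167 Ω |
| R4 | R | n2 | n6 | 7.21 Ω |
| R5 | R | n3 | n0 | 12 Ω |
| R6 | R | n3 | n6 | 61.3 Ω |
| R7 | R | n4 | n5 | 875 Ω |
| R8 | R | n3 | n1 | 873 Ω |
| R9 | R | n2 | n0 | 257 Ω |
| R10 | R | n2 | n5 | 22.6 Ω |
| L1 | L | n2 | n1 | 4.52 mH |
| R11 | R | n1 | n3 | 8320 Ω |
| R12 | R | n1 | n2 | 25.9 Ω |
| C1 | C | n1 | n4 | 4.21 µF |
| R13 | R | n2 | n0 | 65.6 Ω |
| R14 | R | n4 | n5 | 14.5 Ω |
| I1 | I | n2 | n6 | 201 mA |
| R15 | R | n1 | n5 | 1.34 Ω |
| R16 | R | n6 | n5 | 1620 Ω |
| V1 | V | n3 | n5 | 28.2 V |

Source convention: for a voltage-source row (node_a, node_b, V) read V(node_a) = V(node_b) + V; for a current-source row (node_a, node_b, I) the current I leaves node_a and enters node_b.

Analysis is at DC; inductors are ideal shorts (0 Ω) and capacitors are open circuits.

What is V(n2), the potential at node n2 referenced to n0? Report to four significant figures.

Element admittances at DC:
  Y(R1) = 0.0001626 S between n2,n5
  Y(R2) = 0.0003436 S between n1,n4
  Y(R3) = 0.005988 S between n4,n3
  Y(R4) = 0.1387 S between n2,n6
  Y(R5) = 0.08333 S between n3,n0
  Y(R6) = 0.01631 S between n3,n6
  Y(R7) = 0.001143 S between n4,n5
  Y(R8) = 0.001145 S between n3,n1
  Y(R9) = 0.003891 S between n2,n0
  Y(R10) = 0.04425 S between n2,n5
  L1: short n2↔n1 (DC inductor)
  Y(R11) = 0.0001202 S between n1,n3
  Y(R12) = 0.03861 S between n1,n2
  Y(C1) = 0.000 S between n1,n4
  Y(R13) = 0.01524 S between n2,n0
  Y(R14) = 0.06897 S between n4,n5
  I1: injects 0.201 A into n6 (from n2)
  Y(R15) = 0.7463 S between n1,n5
  Y(R16) = 0.0006173 S between n6,n5
  V1: constraint V(n3)−V(n5) = 28.2
Assemble and solve the 8×8 MNA system:
  V(n1)=-22.08  V(n2)=-22.08  V(n3)=5.070  V(n4)=-20.92  V(n5)=-23.13  V(n6)=-17.95
  i(L1)=0.7482  i(V1)=-0.9880

-22.08 V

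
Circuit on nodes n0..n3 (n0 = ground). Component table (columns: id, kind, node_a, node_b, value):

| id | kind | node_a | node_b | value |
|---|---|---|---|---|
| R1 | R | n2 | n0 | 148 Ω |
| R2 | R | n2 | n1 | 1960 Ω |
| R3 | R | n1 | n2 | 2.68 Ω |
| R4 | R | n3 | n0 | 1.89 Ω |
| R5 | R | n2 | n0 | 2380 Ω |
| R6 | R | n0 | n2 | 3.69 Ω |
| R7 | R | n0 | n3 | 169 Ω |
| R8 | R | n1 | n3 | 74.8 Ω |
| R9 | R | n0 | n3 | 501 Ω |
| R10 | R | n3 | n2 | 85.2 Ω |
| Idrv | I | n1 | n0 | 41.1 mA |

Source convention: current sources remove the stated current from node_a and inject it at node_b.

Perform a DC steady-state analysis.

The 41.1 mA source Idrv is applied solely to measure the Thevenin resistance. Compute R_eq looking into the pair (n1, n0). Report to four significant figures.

R_eq = 5.685 Ω

Apply KCL at each of the 3 non-ground nodes and solve the resulting linear system.
Node n1: branches {R2, R3, R8, Idrv} → V_1 = -0.2336
Node n2: branches {R1, R2, R3, R5, R6, R10} → V_2 = -0.1317
Node n3: branches {R4, R7, R8, R9, R10} → V_3 = -0.008307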